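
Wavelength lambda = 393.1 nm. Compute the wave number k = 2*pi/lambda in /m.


k = 2 * pi / lambda
= 6.2832 / (393.1e-9)
= 6.2832 / 3.9310e-07
= 1.5984e+07 /m

1.5984e+07


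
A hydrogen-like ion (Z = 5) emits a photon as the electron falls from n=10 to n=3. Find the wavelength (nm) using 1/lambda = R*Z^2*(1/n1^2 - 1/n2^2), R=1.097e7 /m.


1/lambda = R * Z^2 * (1/n1^2 - 1/n2^2)
= 1.097e7 * 5^2 * (1/3^2 - 1/10^2)
= 1.097e7 * 25 * (0.111111 - 0.01)
= 2.7730e+07 /m
lambda = 1 / 2.7730e+07
= 36.0624 nm

36.0624


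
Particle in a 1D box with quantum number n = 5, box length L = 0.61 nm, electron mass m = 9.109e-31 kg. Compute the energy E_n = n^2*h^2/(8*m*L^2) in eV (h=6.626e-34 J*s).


E = n^2 * h^2 / (8 * m * L^2)
= 5^2 * (6.626e-34)^2 / (8 * 9.109e-31 * (0.61e-9)^2)
= 25 * 4.3904e-67 / (8 * 9.109e-31 * 3.7210e-19)
= 4.0478e-18 J
= 25.2674 eV

25.2674


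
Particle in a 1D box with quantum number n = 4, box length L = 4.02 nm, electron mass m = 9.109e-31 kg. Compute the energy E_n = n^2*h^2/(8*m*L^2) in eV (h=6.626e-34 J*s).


E = n^2 * h^2 / (8 * m * L^2)
= 4^2 * (6.626e-34)^2 / (8 * 9.109e-31 * (4.02e-9)^2)
= 16 * 4.3904e-67 / (8 * 9.109e-31 * 1.6160e-17)
= 5.9650e-20 J
= 0.3723 eV

0.3723


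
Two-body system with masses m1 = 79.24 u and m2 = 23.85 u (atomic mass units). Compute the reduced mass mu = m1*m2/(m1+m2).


mu = m1 * m2 / (m1 + m2)
= 79.24 * 23.85 / (79.24 + 23.85)
= 1889.874 / 103.09
= 18.3323 u

18.3323


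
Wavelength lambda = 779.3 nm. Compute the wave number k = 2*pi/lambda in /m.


k = 2 * pi / lambda
= 6.2832 / (779.3e-9)
= 6.2832 / 7.7930e-07
= 8.0626e+06 /m

8.0626e+06


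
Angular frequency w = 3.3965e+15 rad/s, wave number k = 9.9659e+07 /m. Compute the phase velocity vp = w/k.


vp = w / k
= 3.3965e+15 / 9.9659e+07
= 3.4081e+07 m/s

3.4081e+07


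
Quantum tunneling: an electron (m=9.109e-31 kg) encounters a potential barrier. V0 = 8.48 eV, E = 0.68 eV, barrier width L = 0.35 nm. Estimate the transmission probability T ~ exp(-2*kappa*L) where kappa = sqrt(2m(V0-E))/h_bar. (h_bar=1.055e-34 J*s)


V0 - E = 7.8 eV = 1.2496e-18 J
kappa = sqrt(2 * m * (V0-E)) / h_bar
= sqrt(2 * 9.109e-31 * 1.2496e-18) / 1.055e-34
= 1.4301e+10 /m
2*kappa*L = 2 * 1.4301e+10 * 0.35e-9
= 10.0109
T = exp(-10.0109) = 4.490635e-05

4.490635e-05


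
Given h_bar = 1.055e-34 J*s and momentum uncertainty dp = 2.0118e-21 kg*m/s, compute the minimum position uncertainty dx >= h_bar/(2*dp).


dx = h_bar / (2 * dp)
= 1.055e-34 / (2 * 2.0118e-21)
= 1.055e-34 / 4.0236e-21
= 2.6220e-14 m

2.6220e-14


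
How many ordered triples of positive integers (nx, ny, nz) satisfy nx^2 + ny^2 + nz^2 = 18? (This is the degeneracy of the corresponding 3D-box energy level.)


Enumerate all (nx, ny, nz) with nx^2 + ny^2 + nz^2 = 18:
(1,1,4)
(1,4,1)
(4,1,1)
Total degeneracy = 3

3


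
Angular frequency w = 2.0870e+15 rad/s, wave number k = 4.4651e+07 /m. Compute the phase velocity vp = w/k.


vp = w / k
= 2.0870e+15 / 4.4651e+07
= 4.6740e+07 m/s

4.6740e+07


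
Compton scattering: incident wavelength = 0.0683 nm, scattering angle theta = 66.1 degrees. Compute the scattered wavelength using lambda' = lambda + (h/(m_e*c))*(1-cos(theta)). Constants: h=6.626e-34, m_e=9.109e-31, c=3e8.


Compton wavelength: h/(m_e*c) = 2.4247e-12 m
d_lambda = 2.4247e-12 * (1 - cos(66.1 deg))
= 2.4247e-12 * 0.594858
= 1.4424e-12 m = 0.001442 nm
lambda' = 0.0683 + 0.001442
= 0.069742 nm

0.069742


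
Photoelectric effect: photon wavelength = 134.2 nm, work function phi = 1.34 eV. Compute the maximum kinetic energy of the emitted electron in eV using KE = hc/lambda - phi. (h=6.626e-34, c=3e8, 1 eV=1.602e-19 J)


E_photon = hc / lambda
= (6.626e-34)(3e8) / (134.2e-9)
= 1.4812e-18 J
= 9.2461 eV
KE = E_photon - phi
= 9.2461 - 1.34
= 7.9061 eV

7.9061


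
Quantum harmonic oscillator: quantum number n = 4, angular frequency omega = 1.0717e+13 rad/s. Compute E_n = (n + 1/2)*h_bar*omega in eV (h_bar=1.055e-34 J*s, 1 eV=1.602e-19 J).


E = (n + 1/2) * h_bar * omega
= (4 + 0.5) * 1.055e-34 * 1.0717e+13
= 4.5 * 1.1306e-21
= 5.0879e-21 J
= 0.0318 eV

0.0318


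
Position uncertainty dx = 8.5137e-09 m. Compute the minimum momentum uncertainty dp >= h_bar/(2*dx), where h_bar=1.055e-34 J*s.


dp = h_bar / (2 * dx)
= 1.055e-34 / (2 * 8.5137e-09)
= 1.055e-34 / 1.7027e-08
= 6.1959e-27 kg*m/s

6.1959e-27


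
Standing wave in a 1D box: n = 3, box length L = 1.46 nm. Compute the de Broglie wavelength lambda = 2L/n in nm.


lambda = 2L / n
= 2 * 1.46 / 3
= 2.92 / 3
= 0.9733 nm

0.9733


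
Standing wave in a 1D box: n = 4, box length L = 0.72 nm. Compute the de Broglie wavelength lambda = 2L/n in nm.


lambda = 2L / n
= 2 * 0.72 / 4
= 1.44 / 4
= 0.36 nm

0.36


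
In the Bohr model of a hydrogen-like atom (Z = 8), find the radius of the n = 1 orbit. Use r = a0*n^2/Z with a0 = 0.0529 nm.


r = a0 * n^2 / Z
= 0.0529 * 1^2 / 8
= 0.0529 * 1 / 8
= 0.0066 nm

0.0066


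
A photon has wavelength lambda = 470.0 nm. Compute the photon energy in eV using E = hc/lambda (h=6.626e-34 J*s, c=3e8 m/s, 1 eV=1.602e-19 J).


E = hc / lambda
= (6.626e-34)(3e8) / (470.0e-9)
= 1.9878e-25 / 4.7000e-07
= 4.2294e-19 J
Converting to eV: 4.2294e-19 / 1.602e-19
= 2.6401 eV

2.6401


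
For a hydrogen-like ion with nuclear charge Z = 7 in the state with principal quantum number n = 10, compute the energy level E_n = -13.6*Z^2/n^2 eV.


E_n = -13.6 * Z^2 / n^2
= -13.6 * 7^2 / 10^2
= -13.6 * 49 / 100
= -6.664 eV

-6.664


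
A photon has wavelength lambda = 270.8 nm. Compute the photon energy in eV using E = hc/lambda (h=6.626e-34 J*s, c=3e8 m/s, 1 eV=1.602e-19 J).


E = hc / lambda
= (6.626e-34)(3e8) / (270.8e-9)
= 1.9878e-25 / 2.7080e-07
= 7.3405e-19 J
Converting to eV: 7.3405e-19 / 1.602e-19
= 4.5821 eV

4.5821


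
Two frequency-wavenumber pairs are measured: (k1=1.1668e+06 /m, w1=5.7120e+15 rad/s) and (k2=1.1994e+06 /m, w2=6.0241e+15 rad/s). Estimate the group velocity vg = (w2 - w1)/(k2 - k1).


vg = (w2 - w1) / (k2 - k1)
= (6.0241e+15 - 5.7120e+15) / (1.1994e+06 - 1.1668e+06)
= 3.1210e+14 / 3.2600e+04
= 9.5736e+09 m/s

9.5736e+09


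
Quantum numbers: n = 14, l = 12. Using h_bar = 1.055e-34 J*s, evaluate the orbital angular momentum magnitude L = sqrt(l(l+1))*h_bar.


L = sqrt(l*(l+1)) * h_bar
= sqrt(12 * 13) * 1.055e-34
= sqrt(156) * 1.055e-34
= 12.49 * 1.055e-34
= 1.3177e-33 J*s

1.3177e-33


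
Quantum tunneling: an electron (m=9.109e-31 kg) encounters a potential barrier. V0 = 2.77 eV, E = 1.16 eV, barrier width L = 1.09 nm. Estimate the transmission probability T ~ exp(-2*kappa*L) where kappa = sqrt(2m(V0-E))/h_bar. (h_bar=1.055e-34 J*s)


V0 - E = 1.61 eV = 2.5792e-19 J
kappa = sqrt(2 * m * (V0-E)) / h_bar
= sqrt(2 * 9.109e-31 * 2.5792e-19) / 1.055e-34
= 6.4974e+09 /m
2*kappa*L = 2 * 6.4974e+09 * 1.09e-9
= 14.1644
T = exp(-14.1644) = 7.054621e-07

7.054621e-07


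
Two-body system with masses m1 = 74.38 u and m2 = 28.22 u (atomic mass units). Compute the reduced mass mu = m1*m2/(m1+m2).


mu = m1 * m2 / (m1 + m2)
= 74.38 * 28.22 / (74.38 + 28.22)
= 2099.0036 / 102.6
= 20.4581 u

20.4581


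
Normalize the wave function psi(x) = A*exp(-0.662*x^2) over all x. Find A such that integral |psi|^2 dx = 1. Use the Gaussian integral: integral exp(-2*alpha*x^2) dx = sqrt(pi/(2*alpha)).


integral |psi|^2 dx = A^2 * sqrt(pi/(2*alpha)) = 1
A^2 = sqrt(2*alpha/pi)
= sqrt(2 * 0.662 / pi)
= 0.649186
A = sqrt(0.649186)
= 0.8057

0.8057


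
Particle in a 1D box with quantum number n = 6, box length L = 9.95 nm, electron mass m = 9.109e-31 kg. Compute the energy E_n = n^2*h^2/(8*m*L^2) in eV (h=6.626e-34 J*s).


E = n^2 * h^2 / (8 * m * L^2)
= 6^2 * (6.626e-34)^2 / (8 * 9.109e-31 * (9.95e-9)^2)
= 36 * 4.3904e-67 / (8 * 9.109e-31 * 9.9002e-17)
= 2.1908e-20 J
= 0.1368 eV

0.1368


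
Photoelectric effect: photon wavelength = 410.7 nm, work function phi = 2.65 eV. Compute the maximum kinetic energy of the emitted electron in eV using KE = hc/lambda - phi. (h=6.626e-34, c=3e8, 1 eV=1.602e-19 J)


E_photon = hc / lambda
= (6.626e-34)(3e8) / (410.7e-9)
= 4.8400e-19 J
= 3.0212 eV
KE = E_photon - phi
= 3.0212 - 2.65
= 0.3712 eV

0.3712


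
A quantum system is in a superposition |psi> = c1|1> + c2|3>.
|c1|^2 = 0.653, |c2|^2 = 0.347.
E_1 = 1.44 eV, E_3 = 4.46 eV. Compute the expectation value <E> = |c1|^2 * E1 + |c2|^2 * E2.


<E> = |c1|^2 * E1 + |c2|^2 * E2
= 0.653 * 1.44 + 0.347 * 4.46
= 0.9403 + 1.5476
= 2.4879 eV

2.4879


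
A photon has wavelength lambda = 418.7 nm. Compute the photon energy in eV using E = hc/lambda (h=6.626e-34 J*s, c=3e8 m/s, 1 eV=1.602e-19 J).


E = hc / lambda
= (6.626e-34)(3e8) / (418.7e-9)
= 1.9878e-25 / 4.1870e-07
= 4.7476e-19 J
Converting to eV: 4.7476e-19 / 1.602e-19
= 2.9635 eV

2.9635


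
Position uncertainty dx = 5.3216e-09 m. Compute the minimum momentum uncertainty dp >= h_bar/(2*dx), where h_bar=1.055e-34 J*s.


dp = h_bar / (2 * dx)
= 1.055e-34 / (2 * 5.3216e-09)
= 1.055e-34 / 1.0643e-08
= 9.9124e-27 kg*m/s

9.9124e-27


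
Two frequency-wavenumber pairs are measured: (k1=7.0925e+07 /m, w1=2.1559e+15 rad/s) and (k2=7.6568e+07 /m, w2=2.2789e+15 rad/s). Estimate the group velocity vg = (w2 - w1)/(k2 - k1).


vg = (w2 - w1) / (k2 - k1)
= (2.2789e+15 - 2.1559e+15) / (7.6568e+07 - 7.0925e+07)
= 1.2300e+14 / 5.6430e+06
= 2.1797e+07 m/s

2.1797e+07


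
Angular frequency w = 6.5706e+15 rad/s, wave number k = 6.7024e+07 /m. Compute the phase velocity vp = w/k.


vp = w / k
= 6.5706e+15 / 6.7024e+07
= 9.8034e+07 m/s

9.8034e+07


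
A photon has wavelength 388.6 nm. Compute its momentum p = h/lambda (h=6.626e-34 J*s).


p = h / lambda
= 6.626e-34 / (388.6e-9)
= 6.626e-34 / 3.8860e-07
= 1.7051e-27 kg*m/s

1.7051e-27


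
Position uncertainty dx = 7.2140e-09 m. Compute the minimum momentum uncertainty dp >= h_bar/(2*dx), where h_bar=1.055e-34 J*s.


dp = h_bar / (2 * dx)
= 1.055e-34 / (2 * 7.2140e-09)
= 1.055e-34 / 1.4428e-08
= 7.3122e-27 kg*m/s

7.3122e-27


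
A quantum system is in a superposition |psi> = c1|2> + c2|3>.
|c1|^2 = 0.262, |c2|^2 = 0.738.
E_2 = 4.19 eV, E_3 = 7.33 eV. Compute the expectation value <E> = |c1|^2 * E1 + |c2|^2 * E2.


<E> = |c1|^2 * E1 + |c2|^2 * E2
= 0.262 * 4.19 + 0.738 * 7.33
= 1.0978 + 5.4095
= 6.5073 eV

6.5073


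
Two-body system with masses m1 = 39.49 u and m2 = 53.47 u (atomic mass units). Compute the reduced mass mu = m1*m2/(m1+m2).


mu = m1 * m2 / (m1 + m2)
= 39.49 * 53.47 / (39.49 + 53.47)
= 2111.5303 / 92.96
= 22.7144 u

22.7144


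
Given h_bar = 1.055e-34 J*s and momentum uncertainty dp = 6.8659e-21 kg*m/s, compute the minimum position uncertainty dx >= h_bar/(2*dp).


dx = h_bar / (2 * dp)
= 1.055e-34 / (2 * 6.8659e-21)
= 1.055e-34 / 1.3732e-20
= 7.6829e-15 m

7.6829e-15


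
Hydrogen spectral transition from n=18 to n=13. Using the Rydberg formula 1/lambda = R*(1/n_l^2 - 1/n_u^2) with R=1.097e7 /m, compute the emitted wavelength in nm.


1/lambda = R * (1/n_l^2 - 1/n_u^2)
= 1.097e7 * (1/13^2 - 1/18^2)
= 1.097e7 * (0.005917 - 0.003086)
= 1.097e7 * 0.002831
= 3.1053e+04 /m
lambda = 1 / 3.1053e+04 = 32202.7818 nm

32202.7818


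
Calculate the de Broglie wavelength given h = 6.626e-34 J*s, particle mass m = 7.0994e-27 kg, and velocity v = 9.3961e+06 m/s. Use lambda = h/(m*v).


lambda = h / (m * v)
= 6.626e-34 / (7.0994e-27 * 9.3961e+06)
= 6.626e-34 / 6.6707e-20
= 9.9330e-15 m

9.9330e-15


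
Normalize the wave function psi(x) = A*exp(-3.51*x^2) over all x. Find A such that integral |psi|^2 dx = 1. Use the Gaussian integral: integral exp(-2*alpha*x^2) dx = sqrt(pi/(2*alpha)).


integral |psi|^2 dx = A^2 * sqrt(pi/(2*alpha)) = 1
A^2 = sqrt(2*alpha/pi)
= sqrt(2 * 3.51 / pi)
= 1.494836
A = sqrt(1.494836)
= 1.2226

1.2226


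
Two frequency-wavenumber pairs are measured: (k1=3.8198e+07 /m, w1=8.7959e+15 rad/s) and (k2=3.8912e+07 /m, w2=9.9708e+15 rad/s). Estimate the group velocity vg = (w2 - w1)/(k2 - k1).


vg = (w2 - w1) / (k2 - k1)
= (9.9708e+15 - 8.7959e+15) / (3.8912e+07 - 3.8198e+07)
= 1.1749e+15 / 7.1400e+05
= 1.6455e+09 m/s

1.6455e+09


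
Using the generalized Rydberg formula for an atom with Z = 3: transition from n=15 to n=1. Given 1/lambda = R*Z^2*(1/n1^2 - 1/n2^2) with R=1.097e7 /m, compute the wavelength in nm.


1/lambda = R * Z^2 * (1/n1^2 - 1/n2^2)
= 1.097e7 * 3^2 * (1/1^2 - 1/15^2)
= 1.097e7 * 9 * (1.0 - 0.004444)
= 9.8291e+07 /m
lambda = 1 / 9.8291e+07
= 10.1739 nm

10.1739


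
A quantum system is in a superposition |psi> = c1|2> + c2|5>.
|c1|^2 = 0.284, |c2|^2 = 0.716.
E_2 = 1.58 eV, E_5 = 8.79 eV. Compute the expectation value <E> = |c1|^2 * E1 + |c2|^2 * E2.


<E> = |c1|^2 * E1 + |c2|^2 * E2
= 0.284 * 1.58 + 0.716 * 8.79
= 0.4487 + 6.2936
= 6.7424 eV

6.7424


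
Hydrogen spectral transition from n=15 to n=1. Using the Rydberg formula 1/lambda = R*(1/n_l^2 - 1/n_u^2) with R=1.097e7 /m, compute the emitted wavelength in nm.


1/lambda = R * (1/n_l^2 - 1/n_u^2)
= 1.097e7 * (1/1^2 - 1/15^2)
= 1.097e7 * (1.0 - 0.004444)
= 1.097e7 * 0.995556
= 1.0921e+07 /m
lambda = 1 / 1.0921e+07 = 91.5647 nm

91.5647


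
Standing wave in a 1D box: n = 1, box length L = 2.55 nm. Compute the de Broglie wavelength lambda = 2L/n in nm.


lambda = 2L / n
= 2 * 2.55 / 1
= 5.1 / 1
= 5.1 nm

5.1


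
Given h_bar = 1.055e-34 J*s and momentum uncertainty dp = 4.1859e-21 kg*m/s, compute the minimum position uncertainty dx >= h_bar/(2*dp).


dx = h_bar / (2 * dp)
= 1.055e-34 / (2 * 4.1859e-21)
= 1.055e-34 / 8.3718e-21
= 1.2602e-14 m

1.2602e-14


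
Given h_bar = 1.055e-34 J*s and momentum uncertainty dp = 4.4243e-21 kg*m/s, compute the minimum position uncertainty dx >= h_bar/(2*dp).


dx = h_bar / (2 * dp)
= 1.055e-34 / (2 * 4.4243e-21)
= 1.055e-34 / 8.8486e-21
= 1.1923e-14 m

1.1923e-14


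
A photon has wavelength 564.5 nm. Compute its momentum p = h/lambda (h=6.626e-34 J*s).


p = h / lambda
= 6.626e-34 / (564.5e-9)
= 6.626e-34 / 5.6450e-07
= 1.1738e-27 kg*m/s

1.1738e-27


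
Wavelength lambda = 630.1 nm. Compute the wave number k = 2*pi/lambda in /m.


k = 2 * pi / lambda
= 6.2832 / (630.1e-9)
= 6.2832 / 6.3010e-07
= 9.9717e+06 /m

9.9717e+06


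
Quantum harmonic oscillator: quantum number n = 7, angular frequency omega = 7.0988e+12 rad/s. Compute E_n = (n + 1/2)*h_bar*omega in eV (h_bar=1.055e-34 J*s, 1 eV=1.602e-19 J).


E = (n + 1/2) * h_bar * omega
= (7 + 0.5) * 1.055e-34 * 7.0988e+12
= 7.5 * 7.4892e-22
= 5.6169e-21 J
= 0.0351 eV

0.0351


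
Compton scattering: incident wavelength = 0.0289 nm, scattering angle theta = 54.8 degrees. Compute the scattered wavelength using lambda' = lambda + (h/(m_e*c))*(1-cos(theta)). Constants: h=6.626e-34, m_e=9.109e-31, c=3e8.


Compton wavelength: h/(m_e*c) = 2.4247e-12 m
d_lambda = 2.4247e-12 * (1 - cos(54.8 deg))
= 2.4247e-12 * 0.423568
= 1.0270e-12 m = 0.001027 nm
lambda' = 0.0289 + 0.001027
= 0.029927 nm

0.029927


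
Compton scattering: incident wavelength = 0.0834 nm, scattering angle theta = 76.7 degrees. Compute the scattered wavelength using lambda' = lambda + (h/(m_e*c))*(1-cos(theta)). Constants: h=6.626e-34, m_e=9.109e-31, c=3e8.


Compton wavelength: h/(m_e*c) = 2.4247e-12 m
d_lambda = 2.4247e-12 * (1 - cos(76.7 deg))
= 2.4247e-12 * 0.76995
= 1.8669e-12 m = 0.001867 nm
lambda' = 0.0834 + 0.001867
= 0.085267 nm

0.085267


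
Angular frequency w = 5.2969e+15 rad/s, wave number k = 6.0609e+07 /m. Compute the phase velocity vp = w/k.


vp = w / k
= 5.2969e+15 / 6.0609e+07
= 8.7395e+07 m/s

8.7395e+07


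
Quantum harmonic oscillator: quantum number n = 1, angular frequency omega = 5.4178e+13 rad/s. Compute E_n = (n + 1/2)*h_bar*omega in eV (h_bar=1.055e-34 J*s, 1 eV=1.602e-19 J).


E = (n + 1/2) * h_bar * omega
= (1 + 0.5) * 1.055e-34 * 5.4178e+13
= 1.5 * 5.7158e-21
= 8.5737e-21 J
= 0.0535 eV

0.0535


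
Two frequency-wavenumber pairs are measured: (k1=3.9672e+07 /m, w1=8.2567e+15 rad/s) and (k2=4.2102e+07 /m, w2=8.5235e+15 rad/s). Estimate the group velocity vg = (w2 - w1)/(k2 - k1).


vg = (w2 - w1) / (k2 - k1)
= (8.5235e+15 - 8.2567e+15) / (4.2102e+07 - 3.9672e+07)
= 2.6680e+14 / 2.4300e+06
= 1.0979e+08 m/s

1.0979e+08


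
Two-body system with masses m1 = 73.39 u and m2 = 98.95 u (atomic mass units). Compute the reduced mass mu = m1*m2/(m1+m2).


mu = m1 * m2 / (m1 + m2)
= 73.39 * 98.95 / (73.39 + 98.95)
= 7261.9405 / 172.34
= 42.1373 u

42.1373


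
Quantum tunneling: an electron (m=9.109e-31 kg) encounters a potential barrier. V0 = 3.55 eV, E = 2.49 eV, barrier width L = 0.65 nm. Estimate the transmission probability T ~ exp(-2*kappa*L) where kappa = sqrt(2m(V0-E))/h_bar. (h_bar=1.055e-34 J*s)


V0 - E = 1.06 eV = 1.6981e-19 J
kappa = sqrt(2 * m * (V0-E)) / h_bar
= sqrt(2 * 9.109e-31 * 1.6981e-19) / 1.055e-34
= 5.2721e+09 /m
2*kappa*L = 2 * 5.2721e+09 * 0.65e-9
= 6.8537
T = exp(-6.8537) = 1.055537e-03

1.055537e-03


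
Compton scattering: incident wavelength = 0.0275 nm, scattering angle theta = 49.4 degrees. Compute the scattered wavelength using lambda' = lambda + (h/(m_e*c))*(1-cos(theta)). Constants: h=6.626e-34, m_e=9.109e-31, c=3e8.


Compton wavelength: h/(m_e*c) = 2.4247e-12 m
d_lambda = 2.4247e-12 * (1 - cos(49.4 deg))
= 2.4247e-12 * 0.349226
= 8.4677e-13 m = 0.000847 nm
lambda' = 0.0275 + 0.000847
= 0.028347 nm

0.028347


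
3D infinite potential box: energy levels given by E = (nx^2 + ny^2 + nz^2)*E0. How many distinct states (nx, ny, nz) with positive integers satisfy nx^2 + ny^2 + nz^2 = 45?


Enumerate all (nx, ny, nz) with nx^2 + ny^2 + nz^2 = 45:
(2,4,5)
(2,5,4)
(4,2,5)
(4,5,2)
(5,2,4)
(5,4,2)
Total degeneracy = 6

6


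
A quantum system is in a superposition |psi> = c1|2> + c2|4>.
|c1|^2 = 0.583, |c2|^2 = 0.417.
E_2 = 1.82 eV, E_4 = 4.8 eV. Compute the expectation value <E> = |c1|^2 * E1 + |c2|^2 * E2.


<E> = |c1|^2 * E1 + |c2|^2 * E2
= 0.583 * 1.82 + 0.417 * 4.8
= 1.0611 + 2.0016
= 3.0627 eV

3.0627


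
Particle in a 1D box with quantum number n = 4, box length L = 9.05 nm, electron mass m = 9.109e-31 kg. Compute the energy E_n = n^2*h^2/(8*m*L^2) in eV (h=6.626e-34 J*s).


E = n^2 * h^2 / (8 * m * L^2)
= 4^2 * (6.626e-34)^2 / (8 * 9.109e-31 * (9.05e-9)^2)
= 16 * 4.3904e-67 / (8 * 9.109e-31 * 8.1903e-17)
= 1.1770e-20 J
= 0.0735 eV

0.0735


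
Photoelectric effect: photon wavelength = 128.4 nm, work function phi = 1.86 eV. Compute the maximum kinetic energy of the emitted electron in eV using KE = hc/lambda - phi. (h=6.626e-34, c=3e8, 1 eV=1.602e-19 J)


E_photon = hc / lambda
= (6.626e-34)(3e8) / (128.4e-9)
= 1.5481e-18 J
= 9.6637 eV
KE = E_photon - phi
= 9.6637 - 1.86
= 7.8037 eV

7.8037


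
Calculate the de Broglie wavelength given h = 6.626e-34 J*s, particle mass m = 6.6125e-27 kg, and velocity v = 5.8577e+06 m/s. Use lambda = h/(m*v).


lambda = h / (m * v)
= 6.626e-34 / (6.6125e-27 * 5.8577e+06)
= 6.626e-34 / 3.8734e-20
= 1.7106e-14 m

1.7106e-14


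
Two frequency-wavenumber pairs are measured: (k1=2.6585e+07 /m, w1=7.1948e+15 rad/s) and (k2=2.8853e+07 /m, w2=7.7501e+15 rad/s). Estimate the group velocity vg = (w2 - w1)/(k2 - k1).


vg = (w2 - w1) / (k2 - k1)
= (7.7501e+15 - 7.1948e+15) / (2.8853e+07 - 2.6585e+07)
= 5.5530e+14 / 2.2680e+06
= 2.4484e+08 m/s

2.4484e+08


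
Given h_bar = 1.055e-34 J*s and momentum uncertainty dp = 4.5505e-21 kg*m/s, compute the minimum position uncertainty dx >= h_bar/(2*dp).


dx = h_bar / (2 * dp)
= 1.055e-34 / (2 * 4.5505e-21)
= 1.055e-34 / 9.1010e-21
= 1.1592e-14 m

1.1592e-14


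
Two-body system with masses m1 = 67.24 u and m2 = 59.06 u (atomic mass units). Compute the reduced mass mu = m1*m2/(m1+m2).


mu = m1 * m2 / (m1 + m2)
= 67.24 * 59.06 / (67.24 + 59.06)
= 3971.1944 / 126.3
= 31.4426 u

31.4426


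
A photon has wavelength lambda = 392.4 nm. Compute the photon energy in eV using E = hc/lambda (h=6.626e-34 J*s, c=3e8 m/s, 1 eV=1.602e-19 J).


E = hc / lambda
= (6.626e-34)(3e8) / (392.4e-9)
= 1.9878e-25 / 3.9240e-07
= 5.0657e-19 J
Converting to eV: 5.0657e-19 / 1.602e-19
= 3.1621 eV

3.1621


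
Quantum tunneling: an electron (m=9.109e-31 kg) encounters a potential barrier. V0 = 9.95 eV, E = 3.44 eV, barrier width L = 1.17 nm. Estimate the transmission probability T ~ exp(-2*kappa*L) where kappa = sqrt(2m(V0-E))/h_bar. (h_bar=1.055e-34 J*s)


V0 - E = 6.51 eV = 1.0429e-18 J
kappa = sqrt(2 * m * (V0-E)) / h_bar
= sqrt(2 * 9.109e-31 * 1.0429e-18) / 1.055e-34
= 1.3065e+10 /m
2*kappa*L = 2 * 1.3065e+10 * 1.17e-9
= 30.5728
T = exp(-30.5728) = 5.277072e-14

5.277072e-14


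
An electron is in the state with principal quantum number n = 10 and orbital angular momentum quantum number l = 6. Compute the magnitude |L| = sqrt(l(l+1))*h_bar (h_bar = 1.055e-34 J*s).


L = sqrt(l*(l+1)) * h_bar
= sqrt(6 * 7) * 1.055e-34
= sqrt(42) * 1.055e-34
= 6.4807 * 1.055e-34
= 6.8372e-34 J*s

6.8372e-34


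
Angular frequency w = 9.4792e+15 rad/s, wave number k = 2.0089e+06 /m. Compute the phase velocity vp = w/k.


vp = w / k
= 9.4792e+15 / 2.0089e+06
= 4.7186e+09 m/s

4.7186e+09


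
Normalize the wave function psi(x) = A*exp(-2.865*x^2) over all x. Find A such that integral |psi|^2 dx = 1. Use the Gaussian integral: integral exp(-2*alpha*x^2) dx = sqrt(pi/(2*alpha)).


integral |psi|^2 dx = A^2 * sqrt(pi/(2*alpha)) = 1
A^2 = sqrt(2*alpha/pi)
= sqrt(2 * 2.865 / pi)
= 1.350524
A = sqrt(1.350524)
= 1.1621

1.1621


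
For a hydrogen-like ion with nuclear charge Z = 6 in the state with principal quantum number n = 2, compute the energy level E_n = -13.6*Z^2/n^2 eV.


E_n = -13.6 * Z^2 / n^2
= -13.6 * 6^2 / 2^2
= -13.6 * 36 / 4
= -122.4 eV

-122.4


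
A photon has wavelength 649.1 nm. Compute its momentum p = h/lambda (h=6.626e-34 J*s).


p = h / lambda
= 6.626e-34 / (649.1e-9)
= 6.626e-34 / 6.4910e-07
= 1.0208e-27 kg*m/s

1.0208e-27


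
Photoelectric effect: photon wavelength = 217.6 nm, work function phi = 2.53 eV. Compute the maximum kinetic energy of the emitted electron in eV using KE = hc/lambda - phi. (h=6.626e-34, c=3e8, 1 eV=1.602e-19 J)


E_photon = hc / lambda
= (6.626e-34)(3e8) / (217.6e-9)
= 9.1351e-19 J
= 5.7023 eV
KE = E_photon - phi
= 5.7023 - 2.53
= 3.1723 eV

3.1723


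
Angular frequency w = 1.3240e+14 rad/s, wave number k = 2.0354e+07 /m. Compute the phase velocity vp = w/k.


vp = w / k
= 1.3240e+14 / 2.0354e+07
= 6.5049e+06 m/s

6.5049e+06


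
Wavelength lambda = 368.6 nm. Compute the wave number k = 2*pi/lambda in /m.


k = 2 * pi / lambda
= 6.2832 / (368.6e-9)
= 6.2832 / 3.6860e-07
= 1.7046e+07 /m

1.7046e+07


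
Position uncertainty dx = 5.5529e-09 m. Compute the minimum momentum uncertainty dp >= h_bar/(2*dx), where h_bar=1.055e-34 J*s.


dp = h_bar / (2 * dx)
= 1.055e-34 / (2 * 5.5529e-09)
= 1.055e-34 / 1.1106e-08
= 9.4995e-27 kg*m/s

9.4995e-27


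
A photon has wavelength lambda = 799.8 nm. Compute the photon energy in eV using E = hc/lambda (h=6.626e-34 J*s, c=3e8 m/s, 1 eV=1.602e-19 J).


E = hc / lambda
= (6.626e-34)(3e8) / (799.8e-9)
= 1.9878e-25 / 7.9980e-07
= 2.4854e-19 J
Converting to eV: 2.4854e-19 / 1.602e-19
= 1.5514 eV

1.5514


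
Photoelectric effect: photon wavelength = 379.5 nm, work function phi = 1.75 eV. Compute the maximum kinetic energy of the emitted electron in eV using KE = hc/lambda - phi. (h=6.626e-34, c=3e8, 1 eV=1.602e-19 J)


E_photon = hc / lambda
= (6.626e-34)(3e8) / (379.5e-9)
= 5.2379e-19 J
= 3.2696 eV
KE = E_photon - phi
= 3.2696 - 1.75
= 1.5196 eV

1.5196


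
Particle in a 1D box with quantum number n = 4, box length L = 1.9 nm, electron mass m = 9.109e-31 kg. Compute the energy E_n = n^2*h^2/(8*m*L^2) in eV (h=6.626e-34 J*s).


E = n^2 * h^2 / (8 * m * L^2)
= 4^2 * (6.626e-34)^2 / (8 * 9.109e-31 * (1.9e-9)^2)
= 16 * 4.3904e-67 / (8 * 9.109e-31 * 3.6100e-18)
= 2.6703e-19 J
= 1.6668 eV

1.6668


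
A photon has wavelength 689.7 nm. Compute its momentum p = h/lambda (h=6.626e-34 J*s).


p = h / lambda
= 6.626e-34 / (689.7e-9)
= 6.626e-34 / 6.8970e-07
= 9.6071e-28 kg*m/s

9.6071e-28


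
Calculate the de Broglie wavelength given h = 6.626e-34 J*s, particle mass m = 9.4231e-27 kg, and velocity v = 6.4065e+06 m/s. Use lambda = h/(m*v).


lambda = h / (m * v)
= 6.626e-34 / (9.4231e-27 * 6.4065e+06)
= 6.626e-34 / 6.0369e-20
= 1.0976e-14 m

1.0976e-14


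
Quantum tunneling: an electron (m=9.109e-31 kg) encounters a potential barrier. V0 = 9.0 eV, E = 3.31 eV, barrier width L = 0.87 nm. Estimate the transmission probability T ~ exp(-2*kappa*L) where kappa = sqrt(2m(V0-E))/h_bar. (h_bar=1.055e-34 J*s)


V0 - E = 5.69 eV = 9.1154e-19 J
kappa = sqrt(2 * m * (V0-E)) / h_bar
= sqrt(2 * 9.109e-31 * 9.1154e-19) / 1.055e-34
= 1.2215e+10 /m
2*kappa*L = 2 * 1.2215e+10 * 0.87e-9
= 21.2537
T = exp(-21.2537) = 5.883500e-10

5.883500e-10


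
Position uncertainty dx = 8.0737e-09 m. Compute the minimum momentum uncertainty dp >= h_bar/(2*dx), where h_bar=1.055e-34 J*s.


dp = h_bar / (2 * dx)
= 1.055e-34 / (2 * 8.0737e-09)
= 1.055e-34 / 1.6147e-08
= 6.5336e-27 kg*m/s

6.5336e-27


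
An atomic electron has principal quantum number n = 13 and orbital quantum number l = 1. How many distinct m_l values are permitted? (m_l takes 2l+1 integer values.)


m_l ranges from -l to +l in integer steps
So m_l goes from -1 to +1
Count = 2l + 1 = 2*1 + 1
= 3

3


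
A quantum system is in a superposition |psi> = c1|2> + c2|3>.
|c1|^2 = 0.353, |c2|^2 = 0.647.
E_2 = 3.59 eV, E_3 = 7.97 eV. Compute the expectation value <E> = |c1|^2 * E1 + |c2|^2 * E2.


<E> = |c1|^2 * E1 + |c2|^2 * E2
= 0.353 * 3.59 + 0.647 * 7.97
= 1.2673 + 5.1566
= 6.4239 eV

6.4239


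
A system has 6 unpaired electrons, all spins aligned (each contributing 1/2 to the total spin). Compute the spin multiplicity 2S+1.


Total spin S = N * (1/2) = 6 * 0.5 = 3.0
Spin multiplicity = 2S + 1
= 2 * 3.0 + 1
= 7

7


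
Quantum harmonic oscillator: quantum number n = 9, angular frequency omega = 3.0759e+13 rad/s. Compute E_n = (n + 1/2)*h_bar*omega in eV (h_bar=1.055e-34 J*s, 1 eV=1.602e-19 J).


E = (n + 1/2) * h_bar * omega
= (9 + 0.5) * 1.055e-34 * 3.0759e+13
= 9.5 * 3.2451e-21
= 3.0828e-20 J
= 0.1924 eV

0.1924


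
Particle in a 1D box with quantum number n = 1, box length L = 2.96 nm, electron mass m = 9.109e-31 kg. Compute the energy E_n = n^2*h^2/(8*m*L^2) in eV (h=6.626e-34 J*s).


E = n^2 * h^2 / (8 * m * L^2)
= 1^2 * (6.626e-34)^2 / (8 * 9.109e-31 * (2.96e-9)^2)
= 1 * 4.3904e-67 / (8 * 9.109e-31 * 8.7616e-18)
= 6.8764e-21 J
= 0.0429 eV

0.0429


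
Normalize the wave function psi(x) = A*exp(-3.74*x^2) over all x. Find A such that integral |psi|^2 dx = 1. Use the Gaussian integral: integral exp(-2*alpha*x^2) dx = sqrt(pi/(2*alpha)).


integral |psi|^2 dx = A^2 * sqrt(pi/(2*alpha)) = 1
A^2 = sqrt(2*alpha/pi)
= sqrt(2 * 3.74 / pi)
= 1.543035
A = sqrt(1.543035)
= 1.2422

1.2422


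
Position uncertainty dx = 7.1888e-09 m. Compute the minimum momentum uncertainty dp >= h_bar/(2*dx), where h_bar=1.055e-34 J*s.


dp = h_bar / (2 * dx)
= 1.055e-34 / (2 * 7.1888e-09)
= 1.055e-34 / 1.4378e-08
= 7.3378e-27 kg*m/s

7.3378e-27


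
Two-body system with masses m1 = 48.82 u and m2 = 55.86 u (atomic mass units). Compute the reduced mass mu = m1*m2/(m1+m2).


mu = m1 * m2 / (m1 + m2)
= 48.82 * 55.86 / (48.82 + 55.86)
= 2727.0852 / 104.68
= 26.0516 u

26.0516


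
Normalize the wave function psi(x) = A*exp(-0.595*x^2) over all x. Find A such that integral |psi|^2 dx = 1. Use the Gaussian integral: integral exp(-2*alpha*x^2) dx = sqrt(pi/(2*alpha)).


integral |psi|^2 dx = A^2 * sqrt(pi/(2*alpha)) = 1
A^2 = sqrt(2*alpha/pi)
= sqrt(2 * 0.595 / pi)
= 0.615458
A = sqrt(0.615458)
= 0.7845

0.7845


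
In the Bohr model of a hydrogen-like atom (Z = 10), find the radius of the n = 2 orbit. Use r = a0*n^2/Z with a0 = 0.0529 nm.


r = a0 * n^2 / Z
= 0.0529 * 2^2 / 10
= 0.0529 * 4 / 10
= 0.0212 nm

0.0212


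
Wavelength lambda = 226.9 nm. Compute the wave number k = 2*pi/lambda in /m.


k = 2 * pi / lambda
= 6.2832 / (226.9e-9)
= 6.2832 / 2.2690e-07
= 2.7691e+07 /m

2.7691e+07


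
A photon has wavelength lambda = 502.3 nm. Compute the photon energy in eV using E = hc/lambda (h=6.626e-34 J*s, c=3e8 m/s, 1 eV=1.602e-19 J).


E = hc / lambda
= (6.626e-34)(3e8) / (502.3e-9)
= 1.9878e-25 / 5.0230e-07
= 3.9574e-19 J
Converting to eV: 3.9574e-19 / 1.602e-19
= 2.4703 eV

2.4703


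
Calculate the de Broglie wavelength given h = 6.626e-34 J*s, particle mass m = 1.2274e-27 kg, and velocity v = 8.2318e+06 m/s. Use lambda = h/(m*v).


lambda = h / (m * v)
= 6.626e-34 / (1.2274e-27 * 8.2318e+06)
= 6.626e-34 / 1.0104e-20
= 6.5580e-14 m

6.5580e-14


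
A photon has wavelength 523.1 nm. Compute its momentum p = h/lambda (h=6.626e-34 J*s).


p = h / lambda
= 6.626e-34 / (523.1e-9)
= 6.626e-34 / 5.2310e-07
= 1.2667e-27 kg*m/s

1.2667e-27


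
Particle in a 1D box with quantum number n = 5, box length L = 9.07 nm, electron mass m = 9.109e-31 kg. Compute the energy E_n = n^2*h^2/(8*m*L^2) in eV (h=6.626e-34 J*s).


E = n^2 * h^2 / (8 * m * L^2)
= 5^2 * (6.626e-34)^2 / (8 * 9.109e-31 * (9.07e-9)^2)
= 25 * 4.3904e-67 / (8 * 9.109e-31 * 8.2265e-17)
= 1.8309e-20 J
= 0.1143 eV

0.1143


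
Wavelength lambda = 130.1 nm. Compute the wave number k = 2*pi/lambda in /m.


k = 2 * pi / lambda
= 6.2832 / (130.1e-9)
= 6.2832 / 1.3010e-07
= 4.8295e+07 /m

4.8295e+07


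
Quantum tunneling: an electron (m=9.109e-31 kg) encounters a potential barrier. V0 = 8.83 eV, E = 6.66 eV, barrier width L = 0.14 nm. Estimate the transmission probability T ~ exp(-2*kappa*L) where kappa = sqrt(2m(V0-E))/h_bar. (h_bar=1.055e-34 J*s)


V0 - E = 2.17 eV = 3.4763e-19 J
kappa = sqrt(2 * m * (V0-E)) / h_bar
= sqrt(2 * 9.109e-31 * 3.4763e-19) / 1.055e-34
= 7.5433e+09 /m
2*kappa*L = 2 * 7.5433e+09 * 0.14e-9
= 2.1121
T = exp(-2.1121) = 1.209821e-01

1.209821e-01


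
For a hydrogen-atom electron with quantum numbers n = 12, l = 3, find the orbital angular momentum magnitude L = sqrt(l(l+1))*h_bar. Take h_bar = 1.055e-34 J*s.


L = sqrt(l*(l+1)) * h_bar
= sqrt(3 * 4) * 1.055e-34
= sqrt(12) * 1.055e-34
= 3.4641 * 1.055e-34
= 3.6546e-34 J*s

3.6546e-34


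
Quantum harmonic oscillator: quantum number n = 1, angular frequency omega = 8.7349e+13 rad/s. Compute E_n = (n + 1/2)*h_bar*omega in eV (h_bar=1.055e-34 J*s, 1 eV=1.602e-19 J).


E = (n + 1/2) * h_bar * omega
= (1 + 0.5) * 1.055e-34 * 8.7349e+13
= 1.5 * 9.2153e-21
= 1.3823e-20 J
= 0.0863 eV

0.0863


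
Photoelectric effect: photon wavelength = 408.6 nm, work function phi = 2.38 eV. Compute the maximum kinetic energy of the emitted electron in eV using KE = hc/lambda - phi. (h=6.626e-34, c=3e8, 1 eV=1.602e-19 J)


E_photon = hc / lambda
= (6.626e-34)(3e8) / (408.6e-9)
= 4.8649e-19 J
= 3.0368 eV
KE = E_photon - phi
= 3.0368 - 2.38
= 0.6568 eV

0.6568


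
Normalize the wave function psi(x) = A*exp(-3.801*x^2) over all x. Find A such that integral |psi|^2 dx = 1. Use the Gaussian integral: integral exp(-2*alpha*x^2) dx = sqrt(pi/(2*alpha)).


integral |psi|^2 dx = A^2 * sqrt(pi/(2*alpha)) = 1
A^2 = sqrt(2*alpha/pi)
= sqrt(2 * 3.801 / pi)
= 1.555568
A = sqrt(1.555568)
= 1.2472

1.2472


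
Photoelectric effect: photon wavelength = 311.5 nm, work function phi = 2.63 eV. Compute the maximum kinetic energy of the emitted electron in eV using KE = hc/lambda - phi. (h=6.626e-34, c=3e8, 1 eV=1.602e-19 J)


E_photon = hc / lambda
= (6.626e-34)(3e8) / (311.5e-9)
= 6.3814e-19 J
= 3.9834 eV
KE = E_photon - phi
= 3.9834 - 2.63
= 1.3534 eV

1.3534


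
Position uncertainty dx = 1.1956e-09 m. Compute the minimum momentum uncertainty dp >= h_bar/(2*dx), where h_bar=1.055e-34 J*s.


dp = h_bar / (2 * dx)
= 1.055e-34 / (2 * 1.1956e-09)
= 1.055e-34 / 2.3912e-09
= 4.4120e-26 kg*m/s

4.4120e-26


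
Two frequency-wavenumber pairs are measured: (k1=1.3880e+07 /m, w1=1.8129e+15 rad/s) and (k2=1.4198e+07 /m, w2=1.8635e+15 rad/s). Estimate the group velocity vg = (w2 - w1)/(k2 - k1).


vg = (w2 - w1) / (k2 - k1)
= (1.8635e+15 - 1.8129e+15) / (1.4198e+07 - 1.3880e+07)
= 5.0600e+13 / 3.1800e+05
= 1.5912e+08 m/s

1.5912e+08


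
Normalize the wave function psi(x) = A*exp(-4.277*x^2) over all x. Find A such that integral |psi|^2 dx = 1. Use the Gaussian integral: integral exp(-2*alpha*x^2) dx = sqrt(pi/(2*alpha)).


integral |psi|^2 dx = A^2 * sqrt(pi/(2*alpha)) = 1
A^2 = sqrt(2*alpha/pi)
= sqrt(2 * 4.277 / pi)
= 1.650098
A = sqrt(1.650098)
= 1.2846

1.2846


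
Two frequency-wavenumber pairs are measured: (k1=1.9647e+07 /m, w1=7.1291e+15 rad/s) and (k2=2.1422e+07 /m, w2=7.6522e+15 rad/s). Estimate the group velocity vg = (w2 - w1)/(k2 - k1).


vg = (w2 - w1) / (k2 - k1)
= (7.6522e+15 - 7.1291e+15) / (2.1422e+07 - 1.9647e+07)
= 5.2310e+14 / 1.7750e+06
= 2.9470e+08 m/s

2.9470e+08


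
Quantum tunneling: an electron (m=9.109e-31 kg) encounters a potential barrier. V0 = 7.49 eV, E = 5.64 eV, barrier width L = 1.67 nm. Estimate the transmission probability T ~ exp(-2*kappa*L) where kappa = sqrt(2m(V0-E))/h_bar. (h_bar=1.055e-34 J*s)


V0 - E = 1.85 eV = 2.9637e-19 J
kappa = sqrt(2 * m * (V0-E)) / h_bar
= sqrt(2 * 9.109e-31 * 2.9637e-19) / 1.055e-34
= 6.9649e+09 /m
2*kappa*L = 2 * 6.9649e+09 * 1.67e-9
= 23.2628
T = exp(-23.2628) = 7.890531e-11

7.890531e-11


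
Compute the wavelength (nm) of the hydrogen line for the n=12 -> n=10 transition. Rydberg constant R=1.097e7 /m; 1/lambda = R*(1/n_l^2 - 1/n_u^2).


1/lambda = R * (1/n_l^2 - 1/n_u^2)
= 1.097e7 * (1/10^2 - 1/12^2)
= 1.097e7 * (0.01 - 0.006944)
= 1.097e7 * 0.003056
= 3.3519e+04 /m
lambda = 1 / 3.3519e+04 = 29833.43 nm

29833.43


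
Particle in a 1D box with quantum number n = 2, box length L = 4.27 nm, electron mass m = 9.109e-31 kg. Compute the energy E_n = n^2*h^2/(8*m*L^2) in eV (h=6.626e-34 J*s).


E = n^2 * h^2 / (8 * m * L^2)
= 2^2 * (6.626e-34)^2 / (8 * 9.109e-31 * (4.27e-9)^2)
= 4 * 4.3904e-67 / (8 * 9.109e-31 * 1.8233e-17)
= 1.3217e-20 J
= 0.0825 eV

0.0825


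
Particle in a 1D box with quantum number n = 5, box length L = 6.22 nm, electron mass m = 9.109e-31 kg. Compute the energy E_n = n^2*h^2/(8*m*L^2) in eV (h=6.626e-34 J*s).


E = n^2 * h^2 / (8 * m * L^2)
= 5^2 * (6.626e-34)^2 / (8 * 9.109e-31 * (6.22e-9)^2)
= 25 * 4.3904e-67 / (8 * 9.109e-31 * 3.8688e-17)
= 3.8932e-20 J
= 0.243 eV

0.243


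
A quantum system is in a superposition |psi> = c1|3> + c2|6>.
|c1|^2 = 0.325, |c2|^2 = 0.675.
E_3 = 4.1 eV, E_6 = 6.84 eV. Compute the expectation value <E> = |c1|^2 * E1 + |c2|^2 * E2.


<E> = |c1|^2 * E1 + |c2|^2 * E2
= 0.325 * 4.1 + 0.675 * 6.84
= 1.3325 + 4.617
= 5.9495 eV

5.9495


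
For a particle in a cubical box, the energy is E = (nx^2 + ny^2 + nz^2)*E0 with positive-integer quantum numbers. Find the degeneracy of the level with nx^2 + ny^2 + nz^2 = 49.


Enumerate all (nx, ny, nz) with nx^2 + ny^2 + nz^2 = 49:
(2,3,6)
(2,6,3)
(3,2,6)
(3,6,2)
(6,2,3)
(6,3,2)
Total degeneracy = 6

6


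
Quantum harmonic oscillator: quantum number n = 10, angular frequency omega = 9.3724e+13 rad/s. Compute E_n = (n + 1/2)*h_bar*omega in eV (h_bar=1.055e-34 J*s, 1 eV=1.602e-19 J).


E = (n + 1/2) * h_bar * omega
= (10 + 0.5) * 1.055e-34 * 9.3724e+13
= 10.5 * 9.8879e-21
= 1.0382e-19 J
= 0.6481 eV

0.6481


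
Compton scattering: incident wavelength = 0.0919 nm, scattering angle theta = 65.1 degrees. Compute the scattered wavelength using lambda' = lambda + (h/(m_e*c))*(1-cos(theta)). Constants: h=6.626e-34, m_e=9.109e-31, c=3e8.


Compton wavelength: h/(m_e*c) = 2.4247e-12 m
d_lambda = 2.4247e-12 * (1 - cos(65.1 deg))
= 2.4247e-12 * 0.578964
= 1.4038e-12 m = 0.001404 nm
lambda' = 0.0919 + 0.001404
= 0.093304 nm

0.093304


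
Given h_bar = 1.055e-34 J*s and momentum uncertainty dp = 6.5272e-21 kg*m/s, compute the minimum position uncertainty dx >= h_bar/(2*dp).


dx = h_bar / (2 * dp)
= 1.055e-34 / (2 * 6.5272e-21)
= 1.055e-34 / 1.3054e-20
= 8.0816e-15 m

8.0816e-15


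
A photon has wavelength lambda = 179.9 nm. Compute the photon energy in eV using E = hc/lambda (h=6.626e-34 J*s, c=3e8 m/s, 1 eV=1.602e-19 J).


E = hc / lambda
= (6.626e-34)(3e8) / (179.9e-9)
= 1.9878e-25 / 1.7990e-07
= 1.1049e-18 J
Converting to eV: 1.1049e-18 / 1.602e-19
= 6.8973 eV

6.8973


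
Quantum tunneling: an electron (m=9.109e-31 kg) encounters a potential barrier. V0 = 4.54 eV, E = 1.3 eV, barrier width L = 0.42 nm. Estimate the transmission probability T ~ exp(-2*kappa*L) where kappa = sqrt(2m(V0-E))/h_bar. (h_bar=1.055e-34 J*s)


V0 - E = 3.24 eV = 5.1905e-19 J
kappa = sqrt(2 * m * (V0-E)) / h_bar
= sqrt(2 * 9.109e-31 * 5.1905e-19) / 1.055e-34
= 9.2173e+09 /m
2*kappa*L = 2 * 9.2173e+09 * 0.42e-9
= 7.7425
T = exp(-7.7425) = 4.339874e-04

4.339874e-04


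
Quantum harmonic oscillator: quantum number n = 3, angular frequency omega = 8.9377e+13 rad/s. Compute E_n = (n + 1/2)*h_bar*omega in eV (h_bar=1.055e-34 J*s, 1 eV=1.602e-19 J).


E = (n + 1/2) * h_bar * omega
= (3 + 0.5) * 1.055e-34 * 8.9377e+13
= 3.5 * 9.4293e-21
= 3.3002e-20 J
= 0.206 eV

0.206


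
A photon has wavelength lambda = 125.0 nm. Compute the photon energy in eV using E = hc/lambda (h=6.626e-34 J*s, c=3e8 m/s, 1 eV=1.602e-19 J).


E = hc / lambda
= (6.626e-34)(3e8) / (125.0e-9)
= 1.9878e-25 / 1.2500e-07
= 1.5902e-18 J
Converting to eV: 1.5902e-18 / 1.602e-19
= 9.9266 eV

9.9266


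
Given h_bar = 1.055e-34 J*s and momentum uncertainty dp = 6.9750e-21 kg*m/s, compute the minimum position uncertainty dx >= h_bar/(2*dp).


dx = h_bar / (2 * dp)
= 1.055e-34 / (2 * 6.9750e-21)
= 1.055e-34 / 1.3950e-20
= 7.5627e-15 m

7.5627e-15


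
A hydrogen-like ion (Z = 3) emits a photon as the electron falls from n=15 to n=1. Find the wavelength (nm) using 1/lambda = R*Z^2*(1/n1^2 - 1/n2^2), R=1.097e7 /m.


1/lambda = R * Z^2 * (1/n1^2 - 1/n2^2)
= 1.097e7 * 3^2 * (1/1^2 - 1/15^2)
= 1.097e7 * 9 * (1.0 - 0.004444)
= 9.8291e+07 /m
lambda = 1 / 9.8291e+07
= 10.1739 nm

10.1739


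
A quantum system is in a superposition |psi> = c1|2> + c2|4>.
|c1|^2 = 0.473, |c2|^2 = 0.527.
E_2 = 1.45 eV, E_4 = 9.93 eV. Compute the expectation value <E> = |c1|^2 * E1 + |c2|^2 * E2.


<E> = |c1|^2 * E1 + |c2|^2 * E2
= 0.473 * 1.45 + 0.527 * 9.93
= 0.6858 + 5.2331
= 5.919 eV

5.919


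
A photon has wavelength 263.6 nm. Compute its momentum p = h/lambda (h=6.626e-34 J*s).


p = h / lambda
= 6.626e-34 / (263.6e-9)
= 6.626e-34 / 2.6360e-07
= 2.5137e-27 kg*m/s

2.5137e-27


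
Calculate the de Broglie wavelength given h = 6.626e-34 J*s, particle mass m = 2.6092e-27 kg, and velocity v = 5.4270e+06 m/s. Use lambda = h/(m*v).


lambda = h / (m * v)
= 6.626e-34 / (2.6092e-27 * 5.4270e+06)
= 6.626e-34 / 1.4160e-20
= 4.6793e-14 m

4.6793e-14


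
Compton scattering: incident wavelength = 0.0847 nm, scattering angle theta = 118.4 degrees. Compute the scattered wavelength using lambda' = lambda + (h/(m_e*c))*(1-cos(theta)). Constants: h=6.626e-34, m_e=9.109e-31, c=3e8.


Compton wavelength: h/(m_e*c) = 2.4247e-12 m
d_lambda = 2.4247e-12 * (1 - cos(118.4 deg))
= 2.4247e-12 * 1.475624
= 3.5780e-12 m = 0.003578 nm
lambda' = 0.0847 + 0.003578
= 0.088278 nm

0.088278


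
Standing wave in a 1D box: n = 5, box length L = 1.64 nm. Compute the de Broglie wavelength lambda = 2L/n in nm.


lambda = 2L / n
= 2 * 1.64 / 5
= 3.28 / 5
= 0.656 nm

0.656


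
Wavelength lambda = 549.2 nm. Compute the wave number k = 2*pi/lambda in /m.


k = 2 * pi / lambda
= 6.2832 / (549.2e-9)
= 6.2832 / 5.4920e-07
= 1.1441e+07 /m

1.1441e+07


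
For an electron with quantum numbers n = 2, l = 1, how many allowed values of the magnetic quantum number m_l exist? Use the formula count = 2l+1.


m_l ranges from -l to +l in integer steps
So m_l goes from -1 to +1
Count = 2l + 1 = 2*1 + 1
= 3

3


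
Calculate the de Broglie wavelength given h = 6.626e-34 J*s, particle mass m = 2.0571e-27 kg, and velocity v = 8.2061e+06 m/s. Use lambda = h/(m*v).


lambda = h / (m * v)
= 6.626e-34 / (2.0571e-27 * 8.2061e+06)
= 6.626e-34 / 1.6881e-20
= 3.9252e-14 m

3.9252e-14
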